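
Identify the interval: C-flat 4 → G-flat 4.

C to G spans five letter names (C-D-E-F-G), so the interval is some kind of fifth.
Cb4 to Gb4 is 7 semitones, matching the perfect fifth exactly, so the quality is perfect.

perfect fifth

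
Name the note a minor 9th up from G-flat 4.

A-double-flat 5

Two letters up from G (plus an octave) reaches A.
A minor ninth spans 13 semitones, so from Gb4 the target pitch is Abb5.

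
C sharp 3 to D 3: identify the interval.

C to D spans two letter names (C-D): a second.
C#3 to D3 is 1 semitone, a half step short of the major second (2), so this is minor.

minor second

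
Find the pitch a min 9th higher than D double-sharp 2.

The ninth's letter: D up two letter names plus an octave → E.
A minor ninth spans 13 semitones, so from D##2 the target pitch is E#3.

E sharp 3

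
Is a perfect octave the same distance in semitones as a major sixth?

No

A perfect octave spans 12 semitones; a major sixth spans 9 semitones. They differ by 3.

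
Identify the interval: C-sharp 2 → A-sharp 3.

C to A spans six letter names (C-D-E-F-G-A), plus an octave — that makes it a thirteenth of some quality.
Counting semitones, C#2→A#3 is 21, which is the major thirteenth.
(Equivalently, a compound major sixth: a major sixth plus an octave.)

major thirteenth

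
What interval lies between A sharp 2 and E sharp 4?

A to E spans five letter names (A-B-C-D-E), plus an octave, so the interval is some kind of twelfth.
A#2 to E#4 is 19 semitones, matching the perfect twelfth exactly, so the quality is perfect.
(Equivalently, a compound perfect fifth: a perfect fifth plus an octave.)

perfect 12th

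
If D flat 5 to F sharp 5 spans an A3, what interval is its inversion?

Interval numbers invert to sum to nine: 3 + 6 = 9, so a third inverts to a sixth.
And augmented becomes diminished under inversion, so we get a diminished sixth.

diminished sixth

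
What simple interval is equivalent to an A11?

Each octave removed subtracts seven from the number: 11 − 7 = 4.
That makes an augmented eleventh a compound augmented fourth — an octave plus an augmented fourth.

augmented fourth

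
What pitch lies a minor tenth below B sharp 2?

The tenth's letter: B down three letter names plus an octave → G.
Moving 15 semitones down from B#2 (the size of a minor tenth) reaches G##1.

G double-sharp 1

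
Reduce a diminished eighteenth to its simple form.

Each octave removed subtracts seven from the number: 18 − 14 = 4.
So a diminished eighteenth is 2 octaves plus a diminished fourth. The quality is unchanged.

diminished fourth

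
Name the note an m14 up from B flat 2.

The fourteenth's letter: B up seven letter names plus an octave → A.
Moving 22 semitones up from Bb2 (the size of a minor fourteenth) reaches Ab4.

A flat 4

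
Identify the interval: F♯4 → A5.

F to A spans three letter names (F-G-A), plus an octave: a tenth.
A major tenth would be 16 semitones, but F#4 to A5 is 15 — one semitone narrower, making it a minor tenth.
(Equivalently, a compound minor third: a minor third plus an octave.)

minor tenth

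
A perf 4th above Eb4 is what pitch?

The fourth takes the letter from E up to A.
Moving 5 semitones up from Eb4 (the size of a perfect fourth) reaches Ab4.

Ab4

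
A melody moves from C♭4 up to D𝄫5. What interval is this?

minor 9th

C to D spans two letter names (C-D), plus an octave — that makes it a ninth of some quality.
Cb4 to Dbb5 is 13 semitones, a half step short of the major ninth (14), so this is minor.
(Equivalently, a compound minor second: a minor second plus an octave.)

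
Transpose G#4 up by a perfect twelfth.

D#6

Five letters up from G (plus an octave) reaches D.
Moving 19 semitones up from G#4 (the size of a perfect twelfth) reaches D#6.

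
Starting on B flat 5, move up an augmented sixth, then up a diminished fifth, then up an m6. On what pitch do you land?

B flat 7

Bb5 up an augmented sixth → G#6 (10 semitones).
G#6 up a diminished fifth → D7 (6 semitones).
D7 up a minor sixth → Bb7 (8 semitones).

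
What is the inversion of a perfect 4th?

perfect 5th

The rule of nine gives the new number: 9 − 4 = 5, so a fourth becomes a fifth.
And perfect stays perfect under inversion, so we get a perfect fifth.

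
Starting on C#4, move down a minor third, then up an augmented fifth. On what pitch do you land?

A minor third down from C#4 is A#3.
Up an augmented fifth from A#3: E##4 (8 semitones up).

E##4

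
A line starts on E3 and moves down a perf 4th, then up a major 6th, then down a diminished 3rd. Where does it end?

E##3

A perfect fourth down from E3 is B2.
Up a major sixth from B2: G#3 (9 semitones up).
Down a diminished third from G#3: E##3 (2 semitones down).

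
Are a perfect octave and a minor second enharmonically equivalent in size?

A perfect octave spans 12 semitones; a minor second spans 1 semitone. They differ by 11.

No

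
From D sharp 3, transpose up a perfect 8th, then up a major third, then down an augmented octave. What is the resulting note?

A perfect octave up from D#3 is D#4.
D#4 up a major third → F##4 (4 semitones).
F##4 down an augmented octave → F#3 (13 semitones).

F sharp 3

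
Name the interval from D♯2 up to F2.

D to F spans three letter names (D-E-F): a third.
The major third is 4 semitones; here we have 2, two semitones narrower: diminished.

diminished third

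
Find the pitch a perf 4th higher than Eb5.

Counting four letter names up from E lands on A.
A perfect fourth is 5 semitones; 5 semitones up from Eb5 gives Ab5.

Ab5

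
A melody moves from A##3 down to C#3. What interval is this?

Descending from A##3 to C#3 is the same interval as ascending C#3 to A##3.
C to A spans six letter names (C-D-E-F-G-A), so the interval is some kind of sixth.
The major sixth is 9 semitones; here we have 10, one semitone wider: augmented.

augmented sixth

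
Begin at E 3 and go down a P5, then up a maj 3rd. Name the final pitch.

C sharp 3

E3 down a perfect fifth → A2 (7 semitones).
A major third up from A2 is C#3.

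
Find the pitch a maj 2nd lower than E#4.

D#4

Two letter names down from E: D.
Moving 2 semitones down from E#4 (the size of a major second) reaches D#4.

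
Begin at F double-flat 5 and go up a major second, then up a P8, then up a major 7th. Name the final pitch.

F flat 7

A major second up from Fbb5 is Gbb5.
A perfect octave up from Gbb5 is Gbb6.
A major seventh up from Gbb6 is Fb7.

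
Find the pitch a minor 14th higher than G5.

Counting seven letter names plus an octave up from G lands on F.
Moving 22 semitones up from G5 (the size of a minor fourteenth) reaches F7.

F7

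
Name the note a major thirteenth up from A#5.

F##7

The thirteenth's letter: A up six letter names plus an octave → F.
A major thirteenth is 21 semitones; 21 semitones up from A#5 gives F##7.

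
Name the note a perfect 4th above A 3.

The fourth takes the letter from A up to D.
A perfect fourth spans 5 semitones, so from A3 the target pitch is D4.

D 4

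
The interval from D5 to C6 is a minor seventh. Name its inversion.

Interval numbers invert to sum to nine: 7 + 2 = 9, so a seventh inverts to a second.
And minor becomes major under inversion, so we get a major second.

major second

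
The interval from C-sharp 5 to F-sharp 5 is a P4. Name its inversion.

Interval numbers invert to sum to nine: 4 + 5 = 9, so a fourth inverts to a fifth.
The quality also flips — perfect stays perfect — giving a perfect fifth.

P5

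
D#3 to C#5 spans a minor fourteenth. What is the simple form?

m7

Take out an octave (7 from the number): 14 − 7 = 7.
That makes a minor fourteenth a compound minor seventh — an octave plus a minor seventh.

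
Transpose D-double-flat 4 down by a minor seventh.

E-double-flat 3

Seven letter names down from D: E.
A minor seventh spans 10 semitones, so from Dbb4 the target pitch is Ebb3.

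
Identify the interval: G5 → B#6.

G to B spans three letter names (G-A-B), plus an octave — that makes it a tenth of some quality.
The major tenth is 16 semitones; here we have 17, one semitone wider: augmented.
(Equivalently, a compound augmented third: an augmented third plus an octave.)

augmented tenth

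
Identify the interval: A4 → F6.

minor thirteenth

A to F spans six letter names (A-B-C-D-E-F), plus an octave — that makes it a thirteenth of some quality.
At 20 semitones, A4→F6 falls one short of a major thirteenth: minor.
(Equivalently, a compound minor sixth: a minor sixth plus an octave.)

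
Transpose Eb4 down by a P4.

Bb3

Four letter names down from E: B.
A perfect fourth spans 5 semitones, so from Eb4 the target pitch is Bb3.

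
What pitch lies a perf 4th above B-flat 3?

The fourth takes the letter from B up to E.
A perfect fourth spans 5 semitones, so from Bb3 the target pitch is Eb4.

E-flat 4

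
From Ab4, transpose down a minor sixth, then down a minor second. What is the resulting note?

Down a minor sixth from Ab4: C4 (8 semitones down).
Down a minor second from C4: B3 (1 semitone down).

B3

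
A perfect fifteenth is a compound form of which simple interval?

Subtracting seven from the interval number removes an octave: 15 − 7 = 8.
So a perfect fifteenth is an octave plus a perfect octave. The quality is unchanged.

perfect octave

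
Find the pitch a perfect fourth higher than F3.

Bb3

The fourth takes the letter from F up to B.
A perfect fourth is 5 semitones; 5 semitones up from F3 gives Bb3.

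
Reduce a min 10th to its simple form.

minor third

Take out an octave (7 from the number): 10 − 7 = 3.
So a minor tenth is an octave plus a minor third. The quality is unchanged.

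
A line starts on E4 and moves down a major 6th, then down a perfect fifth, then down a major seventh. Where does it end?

Db2

A major sixth down from E4 is G3.
Down a perfect fifth from G3: C3 (7 semitones down).
Down a major seventh from C3: Db2 (11 semitones down).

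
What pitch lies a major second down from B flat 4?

A flat 4

The second takes the letter from B down to A.
A major second is 2 semitones; 2 semitones down from Bb4 gives Ab4.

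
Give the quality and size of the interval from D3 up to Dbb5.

D to D is the same letter name, plus 2 octaves — that makes it a fifteenth of some quality.
D3 to Dbb5 spans 22 semitones — two semitones narrower than the perfect fifteenth (24) — giving a doubly diminished fifteenth.
(Equivalently, a compound doubly diminished octave: a doubly diminished octave plus an octave.)

doubly diminished fifteenth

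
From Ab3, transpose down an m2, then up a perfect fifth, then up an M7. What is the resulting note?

Ab3 down a minor second → G3 (1 semitone).
G3 up a perfect fifth → D4 (7 semitones).
A major seventh up from D4 is C#5.

C#5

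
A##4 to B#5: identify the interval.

m9

A to B spans two letter names (A-B), plus an octave, so the interval is some kind of ninth.
At 13 semitones, A##4→B#5 falls one short of a major ninth: minor.
(Equivalently, a compound minor second: a minor second plus an octave.)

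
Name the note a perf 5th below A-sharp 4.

D-sharp 4

Five letter names down from A: D.
Moving 7 semitones down from A#4 (the size of a perfect fifth) reaches D#4.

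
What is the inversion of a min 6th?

M3

Interval numbers invert to sum to nine: 6 + 3 = 9, so a sixth inverts to a third.
The quality also flips — minor becomes major — giving a major third.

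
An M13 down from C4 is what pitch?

Counting six letter names plus an octave down from C lands on E.
A major thirteenth spans 21 semitones, so from C4 the target pitch is Eb2.

Eb2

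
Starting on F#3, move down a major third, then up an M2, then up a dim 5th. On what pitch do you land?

Down a major third from F#3: D3 (4 semitones down).
A major second up from D3 is E3.
E3 up a diminished fifth → Bb3 (6 semitones).

Bb3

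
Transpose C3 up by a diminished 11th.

Fb4

Four letters up from C (plus an octave) reaches F.
Moving 16 semitones up from C3 (the size of a diminished eleventh) reaches Fb4.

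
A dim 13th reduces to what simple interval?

Subtracting seven from the interval number removes an octave: 13 − 7 = 6.
That makes a diminished thirteenth a compound diminished sixth — an octave plus a diminished sixth.

d6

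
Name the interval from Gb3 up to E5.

augmented thirteenth

G to E spans six letter names (G-A-B-C-D-E), plus an octave: a thirteenth.
A major thirteenth would be 21 semitones; Gb3 to E5 is 22, one semitone wider, so the interval is augmented.
(Equivalently, a compound augmented sixth: an augmented sixth plus an octave.)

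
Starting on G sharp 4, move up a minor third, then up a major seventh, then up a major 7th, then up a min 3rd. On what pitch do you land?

G#4 up a minor third → B4 (3 semitones).
A major seventh up from B4 is A#5.
Up a major seventh from A#5: G##6 (11 semitones up).
G##6 up a minor third → B#6 (3 semitones).

B sharp 6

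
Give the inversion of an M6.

The rule of nine gives the new number: 9 − 6 = 3, so a sixth becomes a third.
The quality also flips — major becomes minor — giving a minor third.

minor 3rd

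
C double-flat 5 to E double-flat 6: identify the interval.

C to E spans three letter names (C-D-E), plus an octave — that makes it a tenth of some quality.
Counting semitones, Cbb5→Ebb6 is 16, which is the major tenth.
(Equivalently, a compound major third: a major third plus an octave.)

major tenth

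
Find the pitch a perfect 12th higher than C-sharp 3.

G-sharp 4

The twelfth's letter: C up five letter names plus an octave → G.
A perfect twelfth is 19 semitones; 19 semitones up from C#3 gives G#4.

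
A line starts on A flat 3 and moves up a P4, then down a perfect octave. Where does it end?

A perfect fourth up from Ab3 is Db4.
Down a perfect octave from Db4: Db3 (12 semitones down).

D flat 3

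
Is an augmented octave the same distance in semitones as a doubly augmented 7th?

An augmented octave spans 13 semitones, and a doubly augmented seventh also spans 13 semitones — they're enharmonic.

Yes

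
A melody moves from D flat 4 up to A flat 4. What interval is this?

D to A spans five letter names (D-E-F-G-A), so the interval is some kind of fifth.
Counting semitones, Db4→Ab4 is 7, which is the perfect fifth.

perfect fifth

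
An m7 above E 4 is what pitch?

Seven letter names up from E: D.
A minor seventh is 10 semitones; 10 semitones up from E4 gives D5.

D 5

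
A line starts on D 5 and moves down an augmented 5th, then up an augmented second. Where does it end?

Down an augmented fifth from D5: Gb4 (8 semitones down).
An augmented second up from Gb4 is A4.

A 4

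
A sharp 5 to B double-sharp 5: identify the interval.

A to B spans two letter names (A-B): a second.
A major second would be 2 semitones; A#5 to B##5 is 3, one semitone wider, so the interval is augmented.

augmented 2nd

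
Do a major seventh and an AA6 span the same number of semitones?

A major seventh spans 11 semitones, and a doubly augmented sixth also spans 11 semitones — they're enharmonic.

Yes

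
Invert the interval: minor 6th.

M3

Inverted interval numbers add to nine, so a sixth pairs with a third (6 + 3 = 9).
The quality also flips — minor becomes major — giving a major third.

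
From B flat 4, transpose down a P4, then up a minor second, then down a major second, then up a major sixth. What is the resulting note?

Down a perfect fourth from Bb4: F4 (5 semitones down).
Up a minor second from F4: Gb4 (1 semitone up).
Down a major second from Gb4: Fb4 (2 semitones down).
Up a major sixth from Fb4: Db5 (9 semitones up).

D flat 5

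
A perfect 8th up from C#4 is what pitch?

C#5

For an octave the letter name doesn't change: still C, an octave up.
A perfect octave is 12 semitones; 12 semitones up from C#4 gives C#5.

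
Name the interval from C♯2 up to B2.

m7

C to B spans seven letter names (C-D-E-F-G-A-B): a seventh.
C#2 to B2 is 10 semitones, a half step short of the major seventh (11), so this is minor.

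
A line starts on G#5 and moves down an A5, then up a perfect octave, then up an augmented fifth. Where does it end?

G#6

G#5 down an augmented fifth → C5 (8 semitones).
A perfect octave up from C5 is C6.
An augmented fifth up from C6 is G#6.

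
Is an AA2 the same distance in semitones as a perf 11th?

No

4 semitones (doubly augmented second) vs 17 semitones (perfect eleventh): not equal.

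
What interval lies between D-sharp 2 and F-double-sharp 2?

major third

D to F spans three letter names (D-E-F) — that makes it a third of some quality.
The major third spans 4 semitones, and D#2 to F##2 is exactly 4 semitones — so this is a major third.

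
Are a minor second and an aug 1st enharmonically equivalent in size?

Yes

A minor second = 1 semitone = an augmented unison; enharmonically equal.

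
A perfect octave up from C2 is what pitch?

C3

The letter stays C (same as the start), shifted an octave up.
A perfect octave spans 12 semitones, so from C2 the target pitch is C3.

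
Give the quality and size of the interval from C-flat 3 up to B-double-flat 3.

C to B spans seven letter names (C-D-E-F-G-A-B): a seventh.
At 10 semitones, Cb3→Bbb3 falls one short of a major seventh: minor.

minor seventh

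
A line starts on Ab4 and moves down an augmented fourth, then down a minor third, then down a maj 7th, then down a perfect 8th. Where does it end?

Dbb2

Ab4 down an augmented fourth → Ebb4 (6 semitones).
A minor third down from Ebb4 is Cb4.
Down a major seventh from Cb4: Dbb3 (11 semitones down).
Dbb3 down a perfect octave → Dbb2 (12 semitones).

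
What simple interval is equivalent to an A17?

A3

Each octave removed subtracts seven from the number: 17 − 14 = 3.
Quality carries through unchanged, so the simple form is an augmented third.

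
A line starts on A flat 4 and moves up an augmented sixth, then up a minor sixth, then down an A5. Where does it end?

G flat 5

Ab4 up an augmented sixth → F#5 (10 semitones).
Up a minor sixth from F#5: D6 (8 semitones up).
An augmented fifth down from D6 is Gb5.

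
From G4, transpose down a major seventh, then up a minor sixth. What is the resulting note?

G4 down a major seventh → Ab3 (11 semitones).
A minor sixth up from Ab3 is Fb4.

Fb4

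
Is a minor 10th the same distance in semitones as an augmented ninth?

Both span 15 semitones: a minor tenth and an augmented ninth are the same chromatic distance.

Yes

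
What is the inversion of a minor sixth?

major 3rd

Interval numbers invert to sum to nine: 6 + 3 = 9, so a sixth inverts to a third.
The quality also flips — minor becomes major — giving a major third.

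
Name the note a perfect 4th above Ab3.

Db4

Four letter names up from A: D.
Moving 5 semitones up from Ab3 (the size of a perfect fourth) reaches Db4.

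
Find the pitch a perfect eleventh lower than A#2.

E#1

The eleventh's letter: A down four letter names plus an octave → E.
Moving 17 semitones down from A#2 (the size of a perfect eleventh) reaches E#1.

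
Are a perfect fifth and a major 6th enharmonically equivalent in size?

A perfect fifth spans 7 semitones; a major sixth spans 9 semitones. They differ by 2.

No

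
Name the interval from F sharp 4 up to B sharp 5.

augmented 11th

F to B spans four letter names (F-G-A-B), plus an octave, so the interval is some kind of eleventh.
The perfect eleventh is 17 semitones; here we have 18, one semitone wider: augmented.
(Equivalently, a compound augmented fourth: an augmented fourth plus an octave.)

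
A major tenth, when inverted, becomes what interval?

minor 6th

First reduce the compound major tenth to its simple form, a major third.
Inverted interval numbers add to nine, so a third pairs with a sixth (3 + 6 = 9).
The quality also flips — major becomes minor — giving a minor sixth.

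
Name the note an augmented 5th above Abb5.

Eb6

Counting five letter names up from A lands on E.
An augmented fifth is 8 semitones; 8 semitones up from Abb5 gives Eb6.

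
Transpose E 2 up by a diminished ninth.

Counting two letter names plus an octave up from E lands on F.
Moving 12 semitones up from E2 (the size of a diminished ninth) reaches Fb3.

F flat 3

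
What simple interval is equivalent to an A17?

augmented 3rd

Subtracting seven from the interval number removes an octave: 17 − 14 = 3.
That makes an augmented seventeenth a compound augmented third — 2 octaves plus an augmented third.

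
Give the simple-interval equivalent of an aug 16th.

augmented 2nd

Each octave removed subtracts seven from the number: 16 − 14 = 2.
So an augmented sixteenth is 2 octaves plus an augmented second. The quality is unchanged.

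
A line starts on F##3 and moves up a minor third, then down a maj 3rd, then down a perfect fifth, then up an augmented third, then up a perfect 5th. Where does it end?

A##3

F##3 up a minor third → A#3 (3 semitones).
Down a major third from A#3: F#3 (4 semitones down).
A perfect fifth down from F#3 is B2.
Up an augmented third from B2: D##3 (5 semitones up).
Up a perfect fifth from D##3: A##3 (7 semitones up).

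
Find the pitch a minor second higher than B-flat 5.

C-flat 6

Counting two letter names up from B lands on C.
A minor second is 1 semitone; 1 semitone up from Bb5 gives Cb6.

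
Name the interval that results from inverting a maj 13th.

minor third

First reduce the compound major thirteenth to its simple form, a major sixth.
Interval numbers invert to sum to nine: 6 + 3 = 9, so a sixth inverts to a third.
The quality also flips — major becomes minor — giving a minor third.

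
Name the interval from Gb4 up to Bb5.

major tenth

G to B spans three letter names (G-A-B), plus an octave, so the interval is some kind of tenth.
The major tenth spans 16 semitones, and Gb4 to Bb5 is exactly 16 semitones — so this is a major tenth.
(Equivalently, a compound major third: a major third plus an octave.)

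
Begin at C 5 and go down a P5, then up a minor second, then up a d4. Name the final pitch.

C double-flat 5

Down a perfect fifth from C5: F4 (7 semitones down).
F4 up a minor second → Gb4 (1 semitone).
Up a diminished fourth from Gb4: Cbb5 (4 semitones up).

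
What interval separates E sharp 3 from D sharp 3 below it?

Descending from E#3 to D#3 is the same interval as ascending D#3 to E#3.
D to E spans two letter names (D-E): a second.
D#3 to E#3 is 2 semitones, matching the major second exactly, so the quality is major.

major 2nd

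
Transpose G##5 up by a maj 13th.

E##7

Six letters up from G (plus an octave) reaches E.
Moving 21 semitones up from G##5 (the size of a major thirteenth) reaches E##7.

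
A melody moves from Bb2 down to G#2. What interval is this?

diminished third

Descending from Bb2 to G#2 is the same interval as ascending G#2 to Bb2.
G to B spans three letter names (G-A-B): a third.
The major third is 4 semitones; here we have 2, two semitones narrower: diminished.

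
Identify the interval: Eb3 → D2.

m9

Descending from Eb3 to D2 is the same interval as ascending D2 to Eb3.
D to E spans two letter names (D-E), plus an octave, so the interval is some kind of ninth.
At 13 semitones, D2→Eb3 falls one short of a major ninth: minor.
(Equivalently, a compound minor second: a minor second plus an octave.)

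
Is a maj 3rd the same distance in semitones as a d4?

Yes

A major third = 4 semitones = a diminished fourth; enharmonically equal.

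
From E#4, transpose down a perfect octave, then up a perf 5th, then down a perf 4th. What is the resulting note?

A perfect octave down from E#4 is E#3.
Up a perfect fifth from E#3: B#3 (7 semitones up).
A perfect fourth down from B#3 is F##3.

F##3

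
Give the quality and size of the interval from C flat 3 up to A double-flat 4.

minor thirteenth

C to A spans six letter names (C-D-E-F-G-A), plus an octave, so the interval is some kind of thirteenth.
At 20 semitones, Cb3→Abb4 falls one short of a major thirteenth: minor.
(Equivalently, a compound minor sixth: a minor sixth plus an octave.)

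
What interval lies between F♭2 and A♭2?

major 3rd

F to A spans three letter names (F-G-A): a third.
Fb2 to Ab2 is 4 semitones, matching the major third exactly, so the quality is major.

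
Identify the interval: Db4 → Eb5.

D to E spans two letter names (D-E), plus an octave: a ninth.
Db4 to Eb5 is 14 semitones, matching the major ninth exactly, so the quality is major.
(Equivalently, a compound major second: a major second plus an octave.)

major 9th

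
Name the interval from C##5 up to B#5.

C to B spans seven letter names (C-D-E-F-G-A-B): a seventh.
A major seventh would be 11 semitones, but C##5 to B#5 is 10 — one semitone narrower, making it a minor seventh.

m7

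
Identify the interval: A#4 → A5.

diminished octave

A to A is the same letter name, plus an octave — that makes it an octave of some quality.
The perfect octave is 12 semitones; here we have 11, one semitone narrower: diminished.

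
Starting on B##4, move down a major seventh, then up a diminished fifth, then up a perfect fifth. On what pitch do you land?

D#5

Down a major seventh from B##4: C##4 (11 semitones down).
A diminished fifth up from C##4 is G#4.
G#4 up a perfect fifth → D#5 (7 semitones).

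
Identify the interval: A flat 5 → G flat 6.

minor 7th

A to G spans seven letter names (A-B-C-D-E-F-G): a seventh.
At 10 semitones, Ab5→Gb6 falls one short of a major seventh: minor.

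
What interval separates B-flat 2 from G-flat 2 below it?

major 3rd

Descending from Bb2 to Gb2 is the same interval as ascending Gb2 to Bb2.
G to B spans three letter names (G-A-B): a third.
Gb2 to Bb2 is 4 semitones, matching the major third exactly, so the quality is major.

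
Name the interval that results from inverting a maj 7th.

minor 2nd

The rule of nine gives the new number: 9 − 7 = 2, so a seventh becomes a second.
And major becomes minor under inversion, so we get a minor second.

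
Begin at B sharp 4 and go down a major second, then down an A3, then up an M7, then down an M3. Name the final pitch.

A major second down from B#4 is A#4.
Down an augmented third from A#4: F4 (5 semitones down).
A major seventh up from F4 is E5.
E5 down a major third → C5 (4 semitones).

C 5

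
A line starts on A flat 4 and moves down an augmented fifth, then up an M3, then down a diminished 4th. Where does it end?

C 4

Down an augmented fifth from Ab4: Dbb4 (8 semitones down).
A major third up from Dbb4 is Fb4.
Down a diminished fourth from Fb4: C4 (4 semitones down).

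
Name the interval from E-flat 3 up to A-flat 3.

P4

E to A spans four letter names (E-F-G-A): a fourth.
Eb3 to Ab3 is 5 semitones, matching the perfect fourth exactly, so the quality is perfect.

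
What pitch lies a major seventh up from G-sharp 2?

Seven letter names up from G: F.
A major seventh spans 11 semitones, so from G#2 the target pitch is F##3.

F-double-sharp 3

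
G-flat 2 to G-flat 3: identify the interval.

perfect 8th

G to G is the same letter name, plus an octave — that makes it an octave of some quality.
Counting semitones, Gb2→Gb3 is 12, which is the perfect octave.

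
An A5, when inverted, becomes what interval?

The rule of nine gives the new number: 9 − 5 = 4, so a fifth becomes a fourth.
Quality inverts too: augmented becomes diminished. That makes the inversion a diminished fourth.

diminished fourth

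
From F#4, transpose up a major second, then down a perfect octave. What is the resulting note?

G#3

Up a major second from F#4: G#4 (2 semitones up).
G#4 down a perfect octave → G#3 (12 semitones).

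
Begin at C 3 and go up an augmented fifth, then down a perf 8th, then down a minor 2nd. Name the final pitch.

F double-sharp 2

Up an augmented fifth from C3: G#3 (8 semitones up).
Down a perfect octave from G#3: G#2 (12 semitones down).
G#2 down a minor second → F##2 (1 semitone).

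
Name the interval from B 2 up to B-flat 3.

diminished 8th

B to B is the same letter name, plus an octave: an octave.
B2 to Bb3 spans 11 semitones — one semitone narrower than the perfect octave (12) — giving a diminished octave.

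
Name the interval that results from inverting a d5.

augmented 4th

Inverted interval numbers add to nine, so a fifth pairs with a fourth (5 + 4 = 9).
The quality also flips — diminished becomes augmented — giving an augmented fourth.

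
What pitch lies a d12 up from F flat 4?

Counting five letter names plus an octave up from F lands on C.
Moving 18 semitones up from Fb4 (the size of a diminished twelfth) reaches Cbb6.

C double-flat 6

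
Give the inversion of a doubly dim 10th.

First reduce the compound doubly diminished tenth to its simple form, a doubly diminished third.
The rule of nine gives the new number: 9 − 3 = 6, so a third becomes a sixth.
Quality inverts too: doubly diminished becomes doubly augmented. That makes the inversion a doubly augmented sixth.

doubly augmented 6th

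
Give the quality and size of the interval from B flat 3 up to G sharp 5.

B to G spans six letter names (B-C-D-E-F-G), plus an octave, so the interval is some kind of thirteenth.
Bb3 to G#5 spans 22 semitones — one semitone wider than the major thirteenth (21) — giving an augmented thirteenth.
(Equivalently, a compound augmented sixth: an augmented sixth plus an octave.)

augmented thirteenth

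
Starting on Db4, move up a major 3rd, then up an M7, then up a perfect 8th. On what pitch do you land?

Db4 up a major third → F4 (4 semitones).
A major seventh up from F4 is E5.
Up a perfect octave from E5: E6 (12 semitones up).

E6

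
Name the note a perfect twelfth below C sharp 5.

The twelfth's letter: C down five letter names plus an octave → F.
Moving 19 semitones down from C#5 (the size of a perfect twelfth) reaches F#3.

F sharp 3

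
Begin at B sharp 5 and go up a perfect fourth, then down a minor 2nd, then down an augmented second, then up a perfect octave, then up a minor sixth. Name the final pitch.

B#5 up a perfect fourth → E#6 (5 semitones).
E#6 down a minor second → D##6 (1 semitone).
Down an augmented second from D##6: C#6 (3 semitones down).
Up a perfect octave from C#6: C#7 (12 semitones up).
A minor sixth up from C#7 is A7.

A 7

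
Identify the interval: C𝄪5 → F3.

AA12

Descending from C##5 to F3 is the same interval as ascending F3 to C##5.
F to C spans five letter names (F-G-A-B-C), plus an octave, so the interval is some kind of twelfth.
The perfect twelfth is 19 semitones; here we have 21, two semitones wider: doubly augmented.
(Equivalently, a compound doubly augmented fifth: a doubly augmented fifth plus an octave.)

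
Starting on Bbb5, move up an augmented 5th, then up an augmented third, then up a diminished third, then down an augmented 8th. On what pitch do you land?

Cb6

An augmented fifth up from Bbb5 is F6.
Up an augmented third from F6: A#6 (5 semitones up).
A diminished third up from A#6 is C7.
Down an augmented octave from C7: Cb6 (13 semitones down).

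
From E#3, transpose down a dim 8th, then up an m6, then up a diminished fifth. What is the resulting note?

E#3 down a diminished octave → E##2 (11 semitones).
Up a minor sixth from E##2: C##3 (8 semitones up).
A diminished fifth up from C##3 is G#3.

G#3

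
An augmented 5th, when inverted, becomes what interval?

diminished 4th

The rule of nine gives the new number: 9 − 5 = 4, so a fifth becomes a fourth.
The quality also flips — augmented becomes diminished — giving a diminished fourth.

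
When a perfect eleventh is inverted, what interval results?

P5

First reduce the compound perfect eleventh to its simple form, a perfect fourth.
The rule of nine gives the new number: 9 − 4 = 5, so a fourth becomes a fifth.
The quality also flips — perfect stays perfect — giving a perfect fifth.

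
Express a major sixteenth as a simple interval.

major 2nd

Take out 2 octaves (14 from the number): 16 − 14 = 2.
So a major sixteenth is 2 octaves plus a major second. The quality is unchanged.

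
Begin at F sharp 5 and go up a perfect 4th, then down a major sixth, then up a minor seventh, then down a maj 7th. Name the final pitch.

D flat 5

F#5 up a perfect fourth → B5 (5 semitones).
A major sixth down from B5 is D5.
A minor seventh up from D5 is C6.
A major seventh down from C6 is Db5.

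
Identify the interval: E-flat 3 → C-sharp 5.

augmented thirteenth

E to C spans six letter names (E-F-G-A-B-C), plus an octave, so the interval is some kind of thirteenth.
Eb3 to C#5 spans 22 semitones — one semitone wider than the major thirteenth (21) — giving an augmented thirteenth.
(Equivalently, a compound augmented sixth: an augmented sixth plus an octave.)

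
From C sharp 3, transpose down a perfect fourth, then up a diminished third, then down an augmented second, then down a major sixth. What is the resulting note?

Down a perfect fourth from C#3: G#2 (5 semitones down).
Up a diminished third from G#2: Bb2 (2 semitones up).
Bb2 down an augmented second → Abb2 (3 semitones).
Down a major sixth from Abb2: Cbb2 (9 semitones down).

C double-flat 2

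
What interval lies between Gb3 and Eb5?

G to E spans six letter names (G-A-B-C-D-E), plus an octave: a thirteenth.
Gb3 to Eb5 is 21 semitones, matching the major thirteenth exactly, so the quality is major.
(Equivalently, a compound major sixth: a major sixth plus an octave.)

major 13th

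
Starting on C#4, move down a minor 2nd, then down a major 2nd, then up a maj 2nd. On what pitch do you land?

B#3

C#4 down a minor second → B#3 (1 semitone).
A major second down from B#3 is A#3.
Up a major second from A#3: B#3 (2 semitones up).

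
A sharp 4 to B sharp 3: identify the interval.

minor seventh

Descending from A#4 to B#3 is the same interval as ascending B#3 to A#4.
B to A spans seven letter names (B-C-D-E-F-G-A) — that makes it a seventh of some quality.
B#3 to A#4 is 10 semitones, a half step short of the major seventh (11), so this is minor.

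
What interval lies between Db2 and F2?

major third

D to F spans three letter names (D-E-F) — that makes it a third of some quality.
Counting semitones, Db2→F2 is 4, which is the major third.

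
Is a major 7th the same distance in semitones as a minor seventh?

A major seventh is 11 semitones but a minor seventh is 10 semitones — different sizes.

No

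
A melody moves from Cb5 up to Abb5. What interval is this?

m6

C to A spans six letter names (C-D-E-F-G-A): a sixth.
At 8 semitones, Cb5→Abb5 falls one short of a major sixth: minor.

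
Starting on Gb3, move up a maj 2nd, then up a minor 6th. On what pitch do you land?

Fb4

A major second up from Gb3 is Ab3.
Up a minor sixth from Ab3: Fb4 (8 semitones up).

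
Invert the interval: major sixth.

Interval numbers invert to sum to nine: 6 + 3 = 9, so a sixth inverts to a third.
The quality also flips — major becomes minor — giving a minor third.

minor 3rd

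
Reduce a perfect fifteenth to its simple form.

Take out an octave (7 from the number): 15 − 7 = 8.
That makes a perfect fifteenth a compound perfect octave — an octave plus a perfect octave.

P8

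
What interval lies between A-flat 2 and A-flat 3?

A to A is the same letter name, plus an octave, so the interval is some kind of octave.
Counting semitones, Ab2→Ab3 is 12, which is the perfect octave.

perfect 8th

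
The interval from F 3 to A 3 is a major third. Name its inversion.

minor sixth

Inverted interval numbers add to nine, so a third pairs with a sixth (3 + 6 = 9).
The quality also flips — major becomes minor — giving a minor sixth.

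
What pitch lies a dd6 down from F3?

Counting six letter names down from F lands on A.
A doubly diminished sixth spans 6 semitones, so from F3 the target pitch is A##2.

A##2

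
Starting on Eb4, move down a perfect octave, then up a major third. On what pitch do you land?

Down a perfect octave from Eb4: Eb3 (12 semitones down).
A major third up from Eb3 is G3.

G3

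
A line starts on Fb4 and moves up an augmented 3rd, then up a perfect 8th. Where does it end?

A5

An augmented third up from Fb4 is A4.
A4 up a perfect octave → A5 (12 semitones).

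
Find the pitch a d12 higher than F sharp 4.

Five letters up from F (plus an octave) reaches C.
A diminished twelfth is 18 semitones; 18 semitones up from F#4 gives C6.

C 6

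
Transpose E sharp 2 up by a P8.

E sharp 3

For an octave the letter name doesn't change: still E, an octave up.
A perfect octave spans 12 semitones, so from E#2 the target pitch is E#3.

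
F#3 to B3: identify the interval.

F to B spans four letter names (F-G-A-B): a fourth.
F#3 to B3 is 5 semitones, matching the perfect fourth exactly, so the quality is perfect.

perfect fourth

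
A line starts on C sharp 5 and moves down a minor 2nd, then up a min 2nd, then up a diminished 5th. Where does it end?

C#5 down a minor second → B#4 (1 semitone).
Up a minor second from B#4: C#5 (1 semitone up).
A diminished fifth up from C#5 is G5.

G 5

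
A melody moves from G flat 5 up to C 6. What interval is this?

G to C spans four letter names (G-A-B-C), so the interval is some kind of fourth.
The perfect fourth is 5 semitones; here we have 6, one semitone wider: augmented.

A4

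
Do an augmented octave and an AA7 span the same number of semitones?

An augmented octave = 13 semitones = a doubly augmented seventh; enharmonically equal.

Yes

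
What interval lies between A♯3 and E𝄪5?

augmented twelfth

A to E spans five letter names (A-B-C-D-E), plus an octave: a twelfth.
The perfect twelfth is 19 semitones; here we have 20, one semitone wider: augmented.
(Equivalently, a compound augmented fifth: an augmented fifth plus an octave.)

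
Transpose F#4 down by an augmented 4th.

The fourth takes the letter from F down to C.
An augmented fourth is 6 semitones; 6 semitones down from F#4 gives C4.

C4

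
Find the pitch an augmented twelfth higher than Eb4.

Five letters up from E (plus an octave) reaches B.
An augmented twelfth spans 20 semitones, so from Eb4 the target pitch is B5.

B5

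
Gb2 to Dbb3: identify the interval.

diminished fifth

G to D spans five letter names (G-A-B-C-D) — that makes it a fifth of some quality.
The perfect fifth is 7 semitones; here we have 6, one semitone narrower: diminished.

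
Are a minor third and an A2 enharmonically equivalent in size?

Yes

Both span 3 semitones: a minor third and an augmented second are the same chromatic distance.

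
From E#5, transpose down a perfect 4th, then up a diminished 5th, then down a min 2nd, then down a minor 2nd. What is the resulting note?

A perfect fourth down from E#5 is B#4.
Up a diminished fifth from B#4: F#5 (6 semitones up).
A minor second down from F#5 is E#5.
E#5 down a minor second → D##5 (1 semitone).

D##5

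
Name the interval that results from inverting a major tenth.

First reduce the compound major tenth to its simple form, a major third.
Inverted interval numbers add to nine, so a third pairs with a sixth (3 + 6 = 9).
And major becomes minor under inversion, so we get a minor sixth.

minor sixth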